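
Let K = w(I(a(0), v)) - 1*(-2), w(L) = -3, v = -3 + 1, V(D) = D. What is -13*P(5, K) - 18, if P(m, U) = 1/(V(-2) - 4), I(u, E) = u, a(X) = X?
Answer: -95/6 ≈ -15.833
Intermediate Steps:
v = -2
K = -1 (K = -3 - 1*(-2) = -3 + 2 = -1)
P(m, U) = -⅙ (P(m, U) = 1/(-2 - 4) = 1/(-6) = -⅙)
-13*P(5, K) - 18 = -13*(-⅙) - 18 = 13/6 - 18 = -95/6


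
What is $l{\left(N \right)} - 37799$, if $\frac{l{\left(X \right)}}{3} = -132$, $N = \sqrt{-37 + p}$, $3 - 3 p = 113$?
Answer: $-38195$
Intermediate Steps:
$p = - \frac{110}{3}$ ($p = 1 - \frac{113}{3} = - \frac{110}{3} \approx -36.667$)
$N = \frac{i \sqrt{663}}{3}$ ($N = \sqrt{-37 - \frac{110}{3}} = \sqrt{- \frac{221}{3}} = \frac{i \sqrt{663}}{3} \approx 8.5829 i$)
$l{\left(X \right)} = -396$ ($l{\left(X \right)} = 3 \left(-132\right) = -396$)
$l{\left(N \right)} - 37799 = -396 - 37799 = -38195$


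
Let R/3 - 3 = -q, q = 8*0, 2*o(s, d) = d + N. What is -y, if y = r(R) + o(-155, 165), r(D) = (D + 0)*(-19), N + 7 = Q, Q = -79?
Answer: 263/2 ≈ 131.50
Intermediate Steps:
N = -86 (N = -7 - 79 = -86)
o(s, d) = -43 + d/2 (o(s, d) = (d - 86)/2 = (-86 + d)/2 = -43 + d/2)
q = 0
R = 9 (R = 9 + 3*(-1*0) = 9 + 3*0 = 9 + 0 = 9)
r(D) = -19*D (r(D) = D*(-19) = -19*D)
y = -263/2 (y = -19*9 + (-43 + (½)*165) = -171 + (-43 + 165/2) = -171 + 79/2 = -263/2 ≈ -131.50)
-y = -1*(-263/2) = 263/2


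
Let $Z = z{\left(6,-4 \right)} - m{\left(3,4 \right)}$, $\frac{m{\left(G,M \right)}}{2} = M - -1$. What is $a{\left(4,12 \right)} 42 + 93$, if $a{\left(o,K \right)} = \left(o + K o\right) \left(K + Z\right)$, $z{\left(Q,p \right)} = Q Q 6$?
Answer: $476205$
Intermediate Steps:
$z{\left(Q,p \right)} = 6 Q^{2}$ ($z{\left(Q,p \right)} = Q^{2} \cdot 6 = 6 Q^{2}$)
$m{\left(G,M \right)} = 2 + 2 M$ ($m{\left(G,M \right)} = 2 \left(M - -1\right) = 2 \left(M + 1\right) = 2 \left(1 + M\right) = 2 + 2 M$)
$Z = 206$ ($Z = 6 \cdot 6^{2} - \left(2 + 2 \cdot 4\right) = 6 \cdot 36 - \left(2 + 8\right) = 216 - 10 = 206$)
$a{\left(o,K \right)} = \left(206 + K\right) \left(o + K o\right)$ ($a{\left(o,K \right)} = \left(o + K o\right) \left(K + 206\right) = \left(o + K o\right) \left(206 + K\right) = \left(206 + K\right) \left(o + K o\right)$)
$a{\left(4,12 \right)} 42 + 93 = 4 \left(206 + 12^{2} + 207 \cdot 12\right) 42 + 93 = 4 \left(206 + 144 + 2484\right) 42 + 93 = 4 \cdot 2834 \cdot 42 + 93 = 11336 \cdot 42 + 93 = 476112 + 93 = 476205$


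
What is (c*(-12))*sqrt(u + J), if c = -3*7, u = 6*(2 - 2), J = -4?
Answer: 504*I ≈ 504.0*I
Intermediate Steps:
u = 0 (u = 6*0 = 0)
c = -21
(c*(-12))*sqrt(u + J) = (-21*(-12))*sqrt(0 - 4) = 252*sqrt(-4) = 252*(2*I) = 504*I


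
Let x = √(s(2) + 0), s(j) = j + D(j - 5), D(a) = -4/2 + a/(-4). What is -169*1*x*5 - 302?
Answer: -302 - 845*√3/2 ≈ -1033.8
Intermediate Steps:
D(a) = -2 - a/4 (D(a) = -4*½ + a*(-¼) = -2 - a/4)
s(j) = -¾ + 3*j/4 (s(j) = j + (-2 - (j - 5)/4) = j + (-2 - (-5 + j)/4) = j + (-2 + (5/4 - j/4)) = j + (-¾ - j/4) = -¾ + 3*j/4)
x = √3/2 (x = √((-¾ + (¾)*2) + 0) = √((-¾ + 3/2) + 0) = √(¾ + 0) = √(¾) = √3/2 ≈ 0.86602)
-169*1*x*5 - 302 = -169*1*(√3/2)*5 - 302 = -169*√3/2*5 - 302 = -845*√3/2 - 302 = -302 - 845*√3/2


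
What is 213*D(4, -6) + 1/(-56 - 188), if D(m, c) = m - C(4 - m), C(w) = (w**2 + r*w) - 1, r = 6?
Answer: 259859/244 ≈ 1065.0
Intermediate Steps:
C(w) = -1 + w**2 + 6*w (C(w) = (w**2 + 6*w) - 1 = -1 + w**2 + 6*w)
D(m, c) = -23 - (4 - m)**2 + 7*m (D(m, c) = m - (-1 + (4 - m)**2 + 6*(4 - m)) = m - (-1 + (4 - m)**2 + (24 - 6*m)) = m - (23 + (4 - m)**2 - 6*m) = m + (-23 - (4 - m)**2 + 6*m) = -23 - (4 - m)**2 + 7*m)
213*D(4, -6) + 1/(-56 - 188) = 213*(-39 - 1*4**2 + 15*4) + 1/(-56 - 188) = 213*(-39 - 1*16 + 60) + 1/(-244) = 213*(-39 - 16 + 60) - 1/244 = 213*5 - 1/244 = 1065 - 1/244 = 259859/244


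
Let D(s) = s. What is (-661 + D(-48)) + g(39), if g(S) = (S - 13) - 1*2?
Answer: -685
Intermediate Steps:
g(S) = -15 + S (g(S) = (-13 + S) - 2 = -15 + S)
(-661 + D(-48)) + g(39) = (-661 - 48) + (-15 + 39) = -709 + 24 = -685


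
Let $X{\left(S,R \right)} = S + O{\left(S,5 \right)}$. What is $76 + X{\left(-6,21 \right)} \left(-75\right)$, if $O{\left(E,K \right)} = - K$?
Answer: $901$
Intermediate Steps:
$X{\left(S,R \right)} = -5 + S$ ($X{\left(S,R \right)} = S - 5 = -5 + S$)
$76 + X{\left(-6,21 \right)} \left(-75\right) = 76 + \left(-5 - 6\right) \left(-75\right) = 76 - -825 = 76 + 825 = 901$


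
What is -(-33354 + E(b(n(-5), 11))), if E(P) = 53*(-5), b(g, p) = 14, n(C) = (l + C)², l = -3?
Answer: 33619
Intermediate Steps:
n(C) = (-3 + C)²
E(P) = -265
-(-33354 + E(b(n(-5), 11))) = -(-33354 - 265) = -1*(-33619) = 33619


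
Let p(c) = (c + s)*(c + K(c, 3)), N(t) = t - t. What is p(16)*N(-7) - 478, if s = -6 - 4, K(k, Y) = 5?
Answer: -478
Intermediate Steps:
N(t) = 0
s = -10
p(c) = (-10 + c)*(5 + c) (p(c) = (c - 10)*(c + 5) = (-10 + c)*(5 + c))
p(16)*N(-7) - 478 = (-50 + 16² - 5*16)*0 - 478 = (-50 + 256 - 80)*0 - 478 = 126*0 - 478 = 0 - 478 = -478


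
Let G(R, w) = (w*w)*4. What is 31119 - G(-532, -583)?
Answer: -1328437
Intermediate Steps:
G(R, w) = 4*w**2 (G(R, w) = w**2*4 = 4*w**2)
31119 - G(-532, -583) = 31119 - 4*(-583)**2 = 31119 - 4*339889 = 31119 - 1*1359556 = 31119 - 1359556 = -1328437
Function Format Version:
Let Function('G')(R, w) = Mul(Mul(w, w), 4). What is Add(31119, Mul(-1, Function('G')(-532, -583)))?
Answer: -1328437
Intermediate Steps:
Function('G')(R, w) = Mul(4, Pow(w, 2)) (Function('G')(R, w) = Mul(Pow(w, 2), 4) = Mul(4, Pow(w, 2)))
Add(31119, Mul(-1, Function('G')(-532, -583))) = Add(31119, Mul(-1, Mul(4, Pow(-583, 2)))) = Add(31119, Mul(-1, Mul(4, 339889))) = Add(31119, Mul(-1, 1359556)) = Add(31119, -1359556) = -1328437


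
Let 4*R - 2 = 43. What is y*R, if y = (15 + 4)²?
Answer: 16245/4 ≈ 4061.3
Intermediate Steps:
R = 45/4 (R = ½ + (¼)*43 = ½ + 43/4 = 45/4 ≈ 11.250)
y = 361 (y = 19² = 361)
y*R = 361*(45/4) = 16245/4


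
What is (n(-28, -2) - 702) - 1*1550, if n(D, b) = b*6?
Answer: -2264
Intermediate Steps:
n(D, b) = 6*b
(n(-28, -2) - 702) - 1*1550 = (6*(-2) - 702) - 1*1550 = (-12 - 702) - 1550 = -714 - 1550 = -2264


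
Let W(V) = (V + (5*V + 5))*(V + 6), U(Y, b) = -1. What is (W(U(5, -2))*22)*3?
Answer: -330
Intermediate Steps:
W(V) = (5 + 6*V)*(6 + V) (W(V) = (V + (5 + 5*V))*(6 + V) = (5 + 6*V)*(6 + V))
(W(U(5, -2))*22)*3 = ((30 + 6*(-1)² + 41*(-1))*22)*3 = ((30 + 6*1 - 41)*22)*3 = ((30 + 6 - 41)*22)*3 = -5*22*3 = -110*3 = -330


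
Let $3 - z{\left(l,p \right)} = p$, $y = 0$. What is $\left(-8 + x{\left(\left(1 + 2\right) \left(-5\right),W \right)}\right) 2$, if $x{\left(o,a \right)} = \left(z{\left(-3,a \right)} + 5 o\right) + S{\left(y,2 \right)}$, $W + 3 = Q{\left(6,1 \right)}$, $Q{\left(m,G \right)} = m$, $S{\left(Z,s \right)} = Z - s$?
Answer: $-170$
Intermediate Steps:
$z{\left(l,p \right)} = 3 - p$
$W = 3$ ($W = -3 + 6 = 3$)
$x{\left(o,a \right)} = 1 - a + 5 o$ ($x{\left(o,a \right)} = \left(\left(3 - a\right) + 5 o\right) + \left(0 - 2\right) = \left(3 - a + 5 o\right) + \left(0 - 2\right) = \left(3 - a + 5 o\right) - 2 = 1 - a + 5 o$)
$\left(-8 + x{\left(\left(1 + 2\right) \left(-5\right),W \right)}\right) 2 = \left(-8 + \left(1 - 3 + 5 \left(1 + 2\right) \left(-5\right)\right)\right) 2 = \left(-8 + \left(1 - 3 + 5 \cdot 3 \left(-5\right)\right)\right) 2 = \left(-8 + \left(1 - 3 + 5 \left(-15\right)\right)\right) 2 = \left(-8 - 77\right) 2 = \left(-85\right) 2 = -170$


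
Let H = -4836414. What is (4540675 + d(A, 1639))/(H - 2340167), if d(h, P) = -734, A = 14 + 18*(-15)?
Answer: -4539941/7176581 ≈ -0.63260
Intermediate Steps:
A = -256 (A = 14 - 270 = -256)
(4540675 + d(A, 1639))/(H - 2340167) = (4540675 - 734)/(-4836414 - 2340167) = 4539941/(-7176581) = 4539941*(-1/7176581) = -4539941/7176581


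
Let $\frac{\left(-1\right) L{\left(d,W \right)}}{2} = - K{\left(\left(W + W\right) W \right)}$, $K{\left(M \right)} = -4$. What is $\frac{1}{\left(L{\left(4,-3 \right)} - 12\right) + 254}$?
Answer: $\frac{1}{234} \approx 0.0042735$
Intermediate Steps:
$L{\left(d,W \right)} = -8$ ($L{\left(d,W \right)} = - 2 \left(\left(-1\right) \left(-4\right)\right) = \left(-2\right) 4 = -8$)
$\frac{1}{\left(L{\left(4,-3 \right)} - 12\right) + 254} = \frac{1}{\left(-8 - 12\right) + 254} = \frac{1}{-20 + 254} = \frac{1}{234}$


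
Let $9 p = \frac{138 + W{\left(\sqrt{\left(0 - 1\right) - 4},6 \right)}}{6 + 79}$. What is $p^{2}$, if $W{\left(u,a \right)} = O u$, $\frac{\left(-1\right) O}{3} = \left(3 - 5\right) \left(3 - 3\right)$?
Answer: $\frac{2116}{65025} \approx 0.032541$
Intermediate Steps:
$O = 0$ ($O = - 3 \left(3 - 5\right) \left(3 - 3\right) = - 3 \left(\left(-2\right) 0\right) = \left(-3\right) 0 = 0$)
$W{\left(u,a \right)} = 0$ ($W{\left(u,a \right)} = 0 u = 0$)
$p = \frac{46}{255}$ ($p = \frac{\left(138 + 0\right) \frac{1}{6 + 79}}{9} = \frac{138 \cdot \frac{1}{85}}{9} = \frac{1}{9} \cdot \frac{138}{85} = \frac{46}{255} \approx 0.18039$)
$p^{2} = \left(\frac{46}{255}\right)^{2} = \frac{2116}{65025}$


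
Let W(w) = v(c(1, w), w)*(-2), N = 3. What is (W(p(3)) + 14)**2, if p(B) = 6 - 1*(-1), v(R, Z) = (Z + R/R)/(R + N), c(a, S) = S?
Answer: 3844/25 ≈ 153.76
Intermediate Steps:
v(R, Z) = (1 + Z)/(3 + R) (v(R, Z) = (Z + R/R)/(R + 3) = (Z + 1)/(3 + R) = (1 + Z)/(3 + R))
p(B) = 7 (p(B) = 6 + 1 = 7)
W(w) = -2*(1 + w)/(3 + w) (W(w) = ((1 + w)/(3 + w))*(-2) = -2*(1 + w)/(3 + w))
(W(p(3)) + 14)**2 = (2*(-1 - 1*7)/(3 + 7) + 14)**2 = (2*(-1 - 7)/10 + 14)**2 = (2*(1/10)*(-8) + 14)**2 = (-8/5 + 14)**2 = (62/5)**2 = 3844/25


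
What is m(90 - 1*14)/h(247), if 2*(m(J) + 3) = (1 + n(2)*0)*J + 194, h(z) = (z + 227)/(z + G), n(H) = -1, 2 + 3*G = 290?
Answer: 7546/79 ≈ 95.519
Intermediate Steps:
G = 96 (G = -⅔ + (⅓)*290 = -⅔ + 290/3 = 96)
h(z) = (227 + z)/(96 + z) (h(z) = (z + 227)/(z + 96) = (227 + z)/(96 + z))
m(J) = 94 + J/2 (m(J) = -3 + ((1 - 1*0)*J + 194)/2 = -3 + ((1 + 0)*J + 194)/2 = -3 + (1*J + 194)/2 = -3 + (J + 194)/2 = -3 + (194 + J)/2 = -3 + (97 + J/2) = 94 + J/2)
m(90 - 1*14)/h(247) = (94 + (90 - 1*14)/2)/(((227 + 247)/(96 + 247))) = (94 + (90 - 14)/2)/((474/343)) = (94 + (½)*76)/(((1/343)*474)) = (94 + 38)/(474/343) = 132*(343/474) = 7546/79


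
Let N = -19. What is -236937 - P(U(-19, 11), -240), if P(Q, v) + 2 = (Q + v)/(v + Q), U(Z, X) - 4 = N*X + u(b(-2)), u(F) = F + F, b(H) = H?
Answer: -236936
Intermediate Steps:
u(F) = 2*F
U(Z, X) = -19*X (U(Z, X) = 4 + (-19*X + 2*(-2)) = 4 + (-19*X - 4) = 4 + (-4 - 19*X) = -19*X)
P(Q, v) = -1 (P(Q, v) = -2 + (Q + v)/(v + Q) = -2 + (Q + v)/(Q + v) = -2 + 1 = -1)
-236937 - P(U(-19, 11), -240) = -236937 - 1*(-1) = -236937 + 1 = -236936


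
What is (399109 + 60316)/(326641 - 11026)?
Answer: 91885/63123 ≈ 1.4557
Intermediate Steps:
(399109 + 60316)/(326641 - 11026) = 459425/315615 = 459425*(1/315615) = 91885/63123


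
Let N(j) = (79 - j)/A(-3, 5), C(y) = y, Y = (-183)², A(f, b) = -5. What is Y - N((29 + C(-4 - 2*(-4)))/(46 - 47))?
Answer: 167557/5 ≈ 33511.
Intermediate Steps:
Y = 33489
N(j) = -79/5 + j/5 (N(j) = (79 - j)/(-5) = (79 - j)*(-⅕) = -79/5 + j/5)
Y - N((29 + C(-4 - 2*(-4)))/(46 - 47)) = 33489 - (-79/5 + ((29 + (-4 - 2*(-4)))/(46 - 47))/5) = 33489 - (-79/5 + ((29 + (-4 + 8))/(-1))/5) = 33489 - (-79/5 + ((29 + 4)*(-1))/5) = 33489 - (-79/5 + (33*(-1))/5) = 33489 - (-79/5 + (⅕)*(-33)) = 33489 - (-79/5 - 33/5) = 33489 - 1*(-112/5) = 33489 + 112/5 = 167557/5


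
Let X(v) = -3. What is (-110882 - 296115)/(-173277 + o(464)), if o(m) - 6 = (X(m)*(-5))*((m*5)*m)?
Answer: -406997/15973929 ≈ -0.025479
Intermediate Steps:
o(m) = 6 + 75*m² (o(m) = 6 + (-3*(-5))*((m*5)*m) = 6 + 15*((5*m)*m) = 6 + 15*(5*m²) = 6 + 75*m²)
(-110882 - 296115)/(-173277 + o(464)) = (-110882 - 296115)/(-173277 + (6 + 75*464²)) = -406997/(-173277 + (6 + 75*215296)) = -406997/(-173277 + (6 + 16147200)) = -406997/(-173277 + 16147206) = -406997/15973929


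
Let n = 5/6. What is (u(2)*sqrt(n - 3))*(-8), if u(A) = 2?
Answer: -8*I*sqrt(78)/3 ≈ -23.551*I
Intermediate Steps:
n = 5/6 (n = 5*(1/6) = 5/6 ≈ 0.83333)
(u(2)*sqrt(n - 3))*(-8) = (2*sqrt(5/6 - 3))*(-8) = (2*sqrt(-13/6))*(-8) = (2*(I*sqrt(78)/6))*(-8) = (I*sqrt(78)/3)*(-8) = -8*I*sqrt(78)/3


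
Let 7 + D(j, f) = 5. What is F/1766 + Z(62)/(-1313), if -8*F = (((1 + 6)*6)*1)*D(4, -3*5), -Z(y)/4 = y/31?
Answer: 55829/4637516 ≈ 0.012039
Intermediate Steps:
Z(y) = -4*y/31
D(j, f) = -2 (D(j, f) = -7 + 5 = -2)
F = 21/2 (F = -((1 + 6)*6)*1*(-2)/8 = -(7*6)*1*(-2)/8 = -42*1*(-2)/8 = -21*(-2)/4 = -⅛*(-84) = 21/2 ≈ 10.500)
F/1766 + Z(62)/(-1313) = (21/2)/1766 - 4/31*62/(-1313) = (21/2)*(1/1766) - 8*(-1/1313) = 21/3532 + 8/1313 = 55829/4637516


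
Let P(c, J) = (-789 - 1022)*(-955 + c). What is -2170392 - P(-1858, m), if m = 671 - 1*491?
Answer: -7264735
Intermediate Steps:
m = 180 (m = 671 - 491 = 180)
P(c, J) = 1729505 - 1811*c (P(c, J) = -1811*(-955 + c) = 1729505 - 1811*c)
-2170392 - P(-1858, m) = -2170392 - (1729505 - 1811*(-1858)) = -2170392 - (1729505 + 3364838) = -2170392 - 1*5094343 = -2170392 - 5094343 = -7264735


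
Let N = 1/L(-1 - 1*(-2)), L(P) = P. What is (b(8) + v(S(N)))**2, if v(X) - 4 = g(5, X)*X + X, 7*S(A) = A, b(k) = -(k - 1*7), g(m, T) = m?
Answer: 729/49 ≈ 14.878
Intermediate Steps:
b(k) = 7 - k (b(k) = -(k - 7) = -(-7 + k) = 7 - k)
N = 1 (N = 1/(-1 - 1*(-2)) = 1/(-1 + 2) = 1/1 = 1)
S(A) = A/7
v(X) = 4 + 6*X (v(X) = 4 + (5*X + X) = 4 + 6*X)
(b(8) + v(S(N)))**2 = ((7 - 1*8) + (4 + 6*((1/7)*1)))**2 = ((7 - 8) + (4 + 6*(1/7)))**2 = (-1 + (4 + 6/7))**2 = (-1 + 34/7)**2 = (27/7)**2 = 729/49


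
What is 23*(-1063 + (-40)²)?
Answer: 12351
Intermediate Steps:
23*(-1063 + (-40)²) = 23*(-1063 + 1600) = 23*537 = 12351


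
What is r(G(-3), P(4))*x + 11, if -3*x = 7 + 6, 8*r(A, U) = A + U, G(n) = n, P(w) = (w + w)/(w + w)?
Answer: 145/12 ≈ 12.083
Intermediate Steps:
P(w) = 1 (P(w) = (2*w)/((2*w)) = (2*w)*(1/(2*w)) = 1)
r(A, U) = A/8 + U/8 (r(A, U) = (A + U)/8 = A/8 + U/8)
x = -13/3 (x = -(7 + 6)/3 = -⅓*13 = -13/3 ≈ -4.3333)
r(G(-3), P(4))*x + 11 = ((⅛)*(-3) + (⅛)*1)*(-13/3) + 11 = (-3/8 + ⅛)*(-13/3) + 11 = -¼*(-13/3) + 11 = 13/12 + 11 = 145/12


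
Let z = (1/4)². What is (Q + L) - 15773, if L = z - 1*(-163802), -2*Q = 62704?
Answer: 1866833/16 ≈ 1.1668e+5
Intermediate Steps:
z = 1/16 (z = (¼)² = 1/16 ≈ 0.062500)
Q = -31352 (Q = -½*62704 = -31352)
L = 2620833/16 (L = 1/16 - 1*(-163802) = 1/16 + 163802 = 2620833/16 ≈ 1.6380e+5)
(Q + L) - 15773 = (-31352 + 2620833/16) - 15773 = 2119201/16 - 15773 = 1866833/16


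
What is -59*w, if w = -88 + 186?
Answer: -5782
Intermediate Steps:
w = 98
-59*w = -59*98 = -5782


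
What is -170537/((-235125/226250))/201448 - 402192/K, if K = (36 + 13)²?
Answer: -1547540352287/9283630356 ≈ -166.70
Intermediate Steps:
K = 2401 (K = 49² = 2401)
-170537/((-235125/226250))/201448 - 402192/K = -170537/((-235125/226250))/201448 - 402192/2401 = -170537/((-235125*1/226250))*(1/201448) - 402192*1/2401 = -170537/(-1881/1810)*(1/201448) - 8208/49 = -170537*(-1810/1881)*(1/201448) - 8208/49 = (308671970/1881)*(1/201448) - 8208/49 = 154335985/189461844 - 8208/49 = -1547540352287/9283630356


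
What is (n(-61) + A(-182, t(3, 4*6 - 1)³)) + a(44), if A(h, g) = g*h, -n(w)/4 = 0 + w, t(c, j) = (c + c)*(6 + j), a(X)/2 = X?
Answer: -958780036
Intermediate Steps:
a(X) = 2*X
t(c, j) = 2*c*(6 + j) (t(c, j) = (2*c)*(6 + j) = 2*c*(6 + j))
n(w) = -4*w (n(w) = -4*(0 + w) = -4*w)
(n(-61) + A(-182, t(3, 4*6 - 1)³)) + a(44) = (-4*(-61) + (2*3*(6 + (4*6 - 1)))³*(-182)) + 2*44 = (244 + (2*3*(6 + (24 - 1)))³*(-182)) + 88 = (244 + (2*3*(6 + 23))³*(-182)) + 88 = (244 + (2*3*29)³*(-182)) + 88 = (244 + 174³*(-182)) + 88 = (244 + 5268024*(-182)) + 88 = (244 - 958780368) + 88 = -958780124 + 88 = -958780036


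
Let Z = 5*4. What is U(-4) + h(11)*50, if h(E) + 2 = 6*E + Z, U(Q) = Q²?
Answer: 4216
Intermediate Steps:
Z = 20
h(E) = 18 + 6*E (h(E) = -2 + (6*E + 20) = -2 + (20 + 6*E) = 18 + 6*E)
U(-4) + h(11)*50 = (-4)² + (18 + 6*11)*50 = 16 + (18 + 66)*50 = 16 + 84*50 = 16 + 4200 = 4216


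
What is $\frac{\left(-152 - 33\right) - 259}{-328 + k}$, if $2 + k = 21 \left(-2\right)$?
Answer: $\frac{37}{31} \approx 1.1935$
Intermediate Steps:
$k = -44$ ($k = -2 + 21 \left(-2\right) = -2 - 42 = -44$)
$\frac{\left(-152 - 33\right) - 259}{-328 + k} = \frac{\left(-152 - 33\right) - 259}{-328 - 44} = \frac{-185 - 259}{-372} = \left(-444\right) \left(- \frac{1}{372}\right) = \frac{37}{31}$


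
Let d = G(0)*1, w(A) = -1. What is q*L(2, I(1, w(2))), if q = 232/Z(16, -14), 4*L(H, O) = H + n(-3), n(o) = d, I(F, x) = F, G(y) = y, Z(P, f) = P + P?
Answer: 29/8 ≈ 3.6250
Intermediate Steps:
Z(P, f) = 2*P
d = 0 (d = 0*1 = 0)
n(o) = 0
L(H, O) = H/4 (L(H, O) = (H + 0)/4 = H/4)
q = 29/4 (q = 232/((2*16)) = 232/32 = 232*(1/32) = 29/4 ≈ 7.2500)
q*L(2, I(1, w(2))) = 29*((¼)*2)/4 = (29/4)*(½) = 29/8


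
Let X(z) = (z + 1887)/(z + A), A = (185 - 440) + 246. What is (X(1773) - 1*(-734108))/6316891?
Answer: 107914181/928582977 ≈ 0.11621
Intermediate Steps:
A = -9 (A = -255 + 246 = -9)
X(z) = (1887 + z)/(-9 + z) (X(z) = (z + 1887)/(z - 9) = (1887 + z)/(-9 + z))
(X(1773) - 1*(-734108))/6316891 = ((1887 + 1773)/(-9 + 1773) - 1*(-734108))/6316891 = (3660/1764 + 734108)*(1/6316891) = ((1/1764)*3660 + 734108)*(1/6316891) = (305/147 + 734108)*(1/6316891) = (107914181/147)*(1/6316891) = 107914181/928582977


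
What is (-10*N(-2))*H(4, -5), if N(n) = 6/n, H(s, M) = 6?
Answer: 180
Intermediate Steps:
(-10*N(-2))*H(4, -5) = -60/(-2)*6 = -60*(-1)/2*6 = -10*(-3)*6 = 30*6 = 180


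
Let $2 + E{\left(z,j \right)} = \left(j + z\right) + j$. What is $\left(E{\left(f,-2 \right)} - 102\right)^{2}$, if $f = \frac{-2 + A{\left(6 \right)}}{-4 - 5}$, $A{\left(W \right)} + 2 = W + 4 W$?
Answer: $\frac{996004}{81} \approx 12296.0$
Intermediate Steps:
$A{\left(W \right)} = -2 + 5 W$ ($A{\left(W \right)} = -2 + \left(W + 4 W\right) = -2 + 5 W$)
$f = - \frac{26}{9}$ ($f = \frac{-2 + \left(-2 + 5 \cdot 6\right)}{-4 - 5} = \frac{-2 + \left(-2 + 30\right)}{-9} = \left(-2 + 28\right) \left(- \frac{1}{9}\right) = 26 \left(- \frac{1}{9}\right) = - \frac{26}{9} \approx -2.8889$)
$E{\left(z,j \right)} = -2 + z + 2 j$ ($E{\left(z,j \right)} = -2 + \left(\left(j + z\right) + j\right) = -2 + \left(z + 2 j\right) = -2 + z + 2 j$)
$\left(E{\left(f,-2 \right)} - 102\right)^{2} = \left(\left(-2 - \frac{26}{9} + 2 \left(-2\right)\right) - 102\right)^{2} = \left(\left(-2 - \frac{26}{9} - 4\right) - 102\right)^{2} = \left(- \frac{80}{9} - 102\right)^{2} = \left(- \frac{998}{9}\right)^{2} = \frac{996004}{81}$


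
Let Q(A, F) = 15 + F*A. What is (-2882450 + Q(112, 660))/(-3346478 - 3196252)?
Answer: 561703/1308546 ≈ 0.42926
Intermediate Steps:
Q(A, F) = 15 + A*F
(-2882450 + Q(112, 660))/(-3346478 - 3196252) = (-2882450 + (15 + 112*660))/(-3346478 - 3196252) = (-2882450 + (15 + 73920))/(-6542730) = (-2882450 + 73935)*(-1/6542730) = -2808515*(-1/6542730) = 561703/1308546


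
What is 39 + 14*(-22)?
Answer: -269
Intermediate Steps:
39 + 14*(-22) = 39 - 308 = -269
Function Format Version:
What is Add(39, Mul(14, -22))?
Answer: -269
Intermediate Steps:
Add(39, Mul(14, -22)) = Add(39, -308) = -269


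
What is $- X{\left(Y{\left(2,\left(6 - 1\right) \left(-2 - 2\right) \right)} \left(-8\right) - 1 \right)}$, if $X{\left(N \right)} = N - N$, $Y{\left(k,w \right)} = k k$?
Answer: $0$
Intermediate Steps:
$Y{\left(k,w \right)} = k^{2}$
$X{\left(N \right)} = 0$
$- X{\left(Y{\left(2,\left(6 - 1\right) \left(-2 - 2\right) \right)} \left(-8\right) - 1 \right)} = \left(-1\right) 0 = 0$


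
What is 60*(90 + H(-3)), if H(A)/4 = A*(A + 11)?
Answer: -360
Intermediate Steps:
H(A) = 4*A*(11 + A) (H(A) = 4*(A*(A + 11)) = 4*(A*(11 + A)) = 4*A*(11 + A))
60*(90 + H(-3)) = 60*(90 + 4*(-3)*(11 - 3)) = 60*(90 + 4*(-3)*8) = 60*(90 - 96) = 60*(-6) = -360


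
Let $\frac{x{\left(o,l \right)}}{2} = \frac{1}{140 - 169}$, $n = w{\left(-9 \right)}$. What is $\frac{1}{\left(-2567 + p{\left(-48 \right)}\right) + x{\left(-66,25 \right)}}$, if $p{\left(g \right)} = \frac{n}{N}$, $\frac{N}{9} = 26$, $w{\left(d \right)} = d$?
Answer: $- \frac{754}{1935599} \approx -0.00038954$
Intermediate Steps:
$N = 234$ ($N = 9 \cdot 26 = 234$)
$n = -9$
$p{\left(g \right)} = - \frac{1}{26}$ ($p{\left(g \right)} = - \frac{9}{234} = \left(-9\right) \frac{1}{234} = - \frac{1}{26}$)
$x{\left(o,l \right)} = - \frac{2}{29}$ ($x{\left(o,l \right)} = \frac{2}{140 - 169} = \frac{2}{-29} = 2 \left(- \frac{1}{29}\right) = - \frac{2}{29}$)
$\frac{1}{\left(-2567 + p{\left(-48 \right)}\right) + x{\left(-66,25 \right)}} = \frac{1}{\left(-2567 - \frac{1}{26}\right) - \frac{2}{29}} = \frac{1}{- \frac{66743}{26} - \frac{2}{29}} = \frac{1}{- \frac{1935599}{754}} = - \frac{754}{1935599}$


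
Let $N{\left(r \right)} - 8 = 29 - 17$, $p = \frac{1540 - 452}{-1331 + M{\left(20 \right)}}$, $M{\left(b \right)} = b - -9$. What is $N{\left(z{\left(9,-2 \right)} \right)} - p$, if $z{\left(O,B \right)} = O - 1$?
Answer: $\frac{13564}{651} \approx 20.836$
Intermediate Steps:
$M{\left(b \right)} = 9 + b$ ($M{\left(b \right)} = b + 9 = 9 + b$)
$z{\left(O,B \right)} = -1 + O$ ($z{\left(O,B \right)} = O - 1 = -1 + O$)
$p = - \frac{544}{651}$ ($p = \frac{1540 - 452}{-1331 + \left(9 + 20\right)} = \frac{1088}{-1331 + 29} = \frac{1088}{-1302} = 1088 \left(- \frac{1}{1302}\right) = - \frac{544}{651} \approx -0.83564$)
$N{\left(r \right)} = 20$ ($N{\left(r \right)} = 8 + \left(29 - 17\right) = 8 + 12 = 20$)
$N{\left(z{\left(9,-2 \right)} \right)} - p = 20 - - \frac{544}{651} = 20 + \frac{544}{651} = \frac{13564}{651}$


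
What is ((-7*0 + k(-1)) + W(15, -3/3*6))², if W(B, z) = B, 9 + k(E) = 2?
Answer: 64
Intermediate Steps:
k(E) = -7 (k(E) = -9 + 2 = -7)
((-7*0 + k(-1)) + W(15, -3/3*6))² = ((-7*0 - 7) + 15)² = ((0 - 7) + 15)² = (-7 + 15)² = 8² = 64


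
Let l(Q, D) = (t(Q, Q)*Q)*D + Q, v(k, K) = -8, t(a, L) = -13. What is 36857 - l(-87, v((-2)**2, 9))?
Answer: 45992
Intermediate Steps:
l(Q, D) = Q - 13*D*Q (l(Q, D) = (-13*Q)*D + Q = -13*D*Q + Q = Q - 13*D*Q)
36857 - l(-87, v((-2)**2, 9)) = 36857 - (-87)*(1 - 13*(-8)) = 36857 - (-87)*(1 + 104) = 36857 - (-87)*105 = 36857 - 1*(-9135) = 36857 + 9135 = 45992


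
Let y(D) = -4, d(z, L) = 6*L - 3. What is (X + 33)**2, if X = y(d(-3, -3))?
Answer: 841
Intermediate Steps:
d(z, L) = -3 + 6*L
X = -4
(X + 33)**2 = (-4 + 33)**2 = 29**2 = 841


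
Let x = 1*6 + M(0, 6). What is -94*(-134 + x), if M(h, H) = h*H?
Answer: 12032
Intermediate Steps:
M(h, H) = H*h
x = 6 (x = 1*6 + 6*0 = 6 + 0 = 6)
-94*(-134 + x) = -94*(-134 + 6) = -94*(-128) = 12032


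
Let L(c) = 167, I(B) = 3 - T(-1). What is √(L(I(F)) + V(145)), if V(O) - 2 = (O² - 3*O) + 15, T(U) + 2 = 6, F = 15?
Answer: √20774 ≈ 144.13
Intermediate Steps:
T(U) = 4 (T(U) = -2 + 6 = 4)
I(B) = -1 (I(B) = 3 - 1*4 = 3 - 4 = -1)
V(O) = 17 + O² - 3*O (V(O) = 2 + ((O² - 3*O) + 15) = 2 + (15 + O² - 3*O) = 17 + O² - 3*O)
√(L(I(F)) + V(145)) = √(167 + (17 + 145² - 3*145)) = √(167 + (17 + 21025 - 435)) = √(167 + 20607) = √20774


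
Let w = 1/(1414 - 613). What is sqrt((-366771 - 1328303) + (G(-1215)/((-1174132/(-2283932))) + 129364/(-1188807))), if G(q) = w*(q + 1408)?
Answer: I*sqrt(1634952566385097371400918843542323)/31056913576659 ≈ 1301.9*I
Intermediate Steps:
w = 1/801 ≈ 0.0012484
G(q) = 1408/801 + q/801 (G(q) = (q + 1408)/801 = (1408 + q)/801 = 1408/801 + q/801)
sqrt((-366771 - 1328303) + (G(-1215)/((-1174132/(-2283932))) + 129364/(-1188807))) = sqrt((-366771 - 1328303) + ((1408/801 + (1/801)*(-1215))/((-1174132/(-2283932))) + 129364/(-1188807))) = sqrt(-1695074 + ((1408/801 - 135/89)/((-1174132*(-1/2283932))) + 129364*(-1/1188807))) = sqrt(-1695074 + (193/(801*(293533/570983)) - 129364/1188807)) = sqrt(-1695074 + ((193/801)*(570983/293533) - 129364/1188807)) = sqrt(-1695074 + (110199719/235119933 - 129364/1188807)) = sqrt(-1695074 + 33530047444207/93170740729977) = sqrt(-157931266642077589091/93170740729977) = I*sqrt(1634952566385097371400918843542323)/31056913576659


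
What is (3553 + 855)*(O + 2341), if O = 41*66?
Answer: 22247176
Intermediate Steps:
O = 2706
(3553 + 855)*(O + 2341) = (3553 + 855)*(2706 + 2341) = 4408*5047 = 22247176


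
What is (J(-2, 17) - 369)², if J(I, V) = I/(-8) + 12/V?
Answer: 626350729/4624 ≈ 1.3546e+5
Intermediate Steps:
J(I, V) = 12/V - I/8 (J(I, V) = I*(-⅛) + 12/V = -I/8 + 12/V = 12/V - I/8)
(J(-2, 17) - 369)² = ((12/17 - ⅛*(-2)) - 369)² = ((12*(1/17) + ¼) - 369)² = ((12/17 + ¼) - 369)² = (65/68 - 369)² = (-25027/68)² = 626350729/4624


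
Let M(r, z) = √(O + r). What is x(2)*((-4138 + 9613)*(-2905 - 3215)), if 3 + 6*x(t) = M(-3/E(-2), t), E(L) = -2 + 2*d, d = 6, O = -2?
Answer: 16753500 - 558450*I*√230 ≈ 1.6754e+7 - 8.4693e+6*I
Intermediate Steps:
E(L) = 10 (E(L) = -2 + 2*6 = -2 + 12 = 10)
M(r, z) = √(-2 + r)
x(t) = -½ + I*√230/60 (x(t) = -½ + √(-2 - 3/10)/6 = -½ + √(-23/10)/6 = -½ + (I*√230/10)/6 = -½ + I*√230/60)
x(2)*((-4138 + 9613)*(-2905 - 3215)) = (-½ + I*√230/60)*((-4138 + 9613)*(-2905 - 3215)) = (-½ + I*√230/60)*(5475*(-6120)) = (-½ + I*√230/60)*(-33507000) = 16753500 - 558450*I*√230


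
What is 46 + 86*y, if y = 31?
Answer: 2712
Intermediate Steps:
46 + 86*y = 46 + 86*31 = 46 + 2666 = 2712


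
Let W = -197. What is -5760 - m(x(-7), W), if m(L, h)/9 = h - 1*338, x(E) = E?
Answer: -945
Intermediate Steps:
m(L, h) = -3042 + 9*h (m(L, h) = 9*(h - 1*338) = 9*(h - 338) = 9*(-338 + h) = -3042 + 9*h)
-5760 - m(x(-7), W) = -5760 - (-3042 + 9*(-197)) = -5760 - (-3042 - 1773) = -5760 - 1*(-4815) = -5760 + 4815 = -945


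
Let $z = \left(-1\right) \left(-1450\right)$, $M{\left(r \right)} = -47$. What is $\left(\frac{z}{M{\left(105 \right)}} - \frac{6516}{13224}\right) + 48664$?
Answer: $\frac{2518879795}{51794} \approx 48633.0$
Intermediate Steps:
$z = 1450$
$\left(\frac{z}{M{\left(105 \right)}} - \frac{6516}{13224}\right) + 48664 = \left(\frac{1450}{-47} - \frac{6516}{13224}\right) + 48664 = \left(1450 \left(- \frac{1}{47}\right) - \frac{543}{1102}\right) + 48664 = \left(- \frac{1450}{47} - \frac{543}{1102}\right) + 48664 = - \frac{1623421}{51794} + 48664 = \frac{2518879795}{51794}$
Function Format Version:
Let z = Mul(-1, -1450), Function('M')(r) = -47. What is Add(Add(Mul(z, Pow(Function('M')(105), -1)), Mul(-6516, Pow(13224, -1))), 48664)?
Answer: Rational(2518879795, 51794) ≈ 48633.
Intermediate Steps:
z = 1450
Add(Add(Mul(z, Pow(Function('M')(105), -1)), Mul(-6516, Pow(13224, -1))), 48664) = Add(Add(Mul(1450, Pow(-47, -1)), Mul(-6516, Pow(13224, -1))), 48664) = Add(Add(Mul(1450, Rational(-1, 47)), Mul(-6516, Rational(1, 13224))), 48664) = Add(Add(Rational(-1450, 47), Rational(-543, 1102)), 48664) = Add(Rational(-1623421, 51794), 48664) = Rational(2518879795, 51794)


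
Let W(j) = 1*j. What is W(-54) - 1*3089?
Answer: -3143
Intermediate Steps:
W(j) = j
W(-54) - 1*3089 = -54 - 1*3089 = -54 - 3089 = -3143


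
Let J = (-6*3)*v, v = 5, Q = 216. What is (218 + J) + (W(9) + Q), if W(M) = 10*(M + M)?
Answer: 524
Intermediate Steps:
W(M) = 20*M (W(M) = 10*(2*M) = 20*M)
J = -90 (J = -6*3*5 = -18*5 = -90)
(218 + J) + (W(9) + Q) = (218 - 90) + (20*9 + 216) = 128 + (180 + 216) = 128 + 396 = 524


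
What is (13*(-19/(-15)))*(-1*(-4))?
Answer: 988/15 ≈ 65.867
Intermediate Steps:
(13*(-19/(-15)))*(-1*(-4)) = (13*(-19*(-1/15)))*4 = (13*(19/15))*4 = (247/15)*4 = 988/15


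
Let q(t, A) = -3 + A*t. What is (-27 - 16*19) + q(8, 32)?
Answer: -78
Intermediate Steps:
(-27 - 16*19) + q(8, 32) = (-27 - 16*19) + (-3 + 32*8) = (-27 - 304) + (-3 + 256) = -331 + 253 = -78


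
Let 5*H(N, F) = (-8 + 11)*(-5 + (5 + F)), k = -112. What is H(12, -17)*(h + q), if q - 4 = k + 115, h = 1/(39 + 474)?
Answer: -61064/855 ≈ -71.420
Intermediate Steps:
h = 1/513 ≈ 0.0019493
q = 7 (q = 4 + (-112 + 115) = 4 + 3 = 7)
H(N, F) = 3*F/5 (H(N, F) = ((-8 + 11)*(-5 + (5 + F)))/5 = (3*F)/5 = 3*F/5)
H(12, -17)*(h + q) = ((⅗)*(-17))*(1/513 + 7) = -51/5*3592/513 = -61064/855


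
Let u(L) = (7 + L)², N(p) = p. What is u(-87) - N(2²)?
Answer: 6396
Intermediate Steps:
u(-87) - N(2²) = (7 - 87)² - 1*2² = (-80)² - 1*4 = 6400 - 4 = 6396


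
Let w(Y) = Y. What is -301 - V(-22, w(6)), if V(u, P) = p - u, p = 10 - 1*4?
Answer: -329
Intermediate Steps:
p = 6 (p = 10 - 4 = 6)
V(u, P) = 6 - u
-301 - V(-22, w(6)) = -301 - (6 - 1*(-22)) = -301 - (6 + 22) = -301 - 1*28 = -301 - 28 = -329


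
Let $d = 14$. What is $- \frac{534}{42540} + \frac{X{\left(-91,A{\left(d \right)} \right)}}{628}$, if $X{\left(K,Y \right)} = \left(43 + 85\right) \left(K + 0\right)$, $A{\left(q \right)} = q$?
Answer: $- \frac{20660053}{1113130} \approx -18.56$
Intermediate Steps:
$X{\left(K,Y \right)} = 128 K$
$- \frac{534}{42540} + \frac{X{\left(-91,A{\left(d \right)} \right)}}{628} = - \frac{534}{42540} + \frac{128 \left(-91\right)}{628} = \left(-534\right) \frac{1}{42540} - \frac{2912}{157} = - \frac{89}{7090} - \frac{2912}{157} = - \frac{20660053}{1113130}$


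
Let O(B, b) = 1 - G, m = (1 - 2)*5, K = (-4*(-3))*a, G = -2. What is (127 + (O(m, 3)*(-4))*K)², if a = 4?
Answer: 201601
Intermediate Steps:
K = 48 (K = -4*(-3)*4 = 12*4 = 48)
m = -5 (m = -1*5 = -5)
O(B, b) = 3 (O(B, b) = 1 - 1*(-2) = 1 + 2 = 3)
(127 + (O(m, 3)*(-4))*K)² = (127 + (3*(-4))*48)² = (127 - 12*48)² = (127 - 576)² = (-449)² = 201601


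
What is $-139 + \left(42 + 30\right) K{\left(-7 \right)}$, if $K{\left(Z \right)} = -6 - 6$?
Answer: $-1003$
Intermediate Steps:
$K{\left(Z \right)} = -12$
$-139 + \left(42 + 30\right) K{\left(-7 \right)} = -139 + \left(42 + 30\right) \left(-12\right) = -139 + 72 \left(-12\right) = -139 - 864 = -1003$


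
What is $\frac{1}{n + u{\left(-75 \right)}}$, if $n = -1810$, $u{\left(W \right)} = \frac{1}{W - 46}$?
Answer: $- \frac{121}{219011} \approx -0.00055248$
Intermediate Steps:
$u{\left(W \right)} = \frac{1}{-46 + W}$
$\frac{1}{n + u{\left(-75 \right)}} = \frac{1}{-1810 + \frac{1}{-46 - 75}} = \frac{1}{-1810 + \frac{1}{-121}} = \frac{1}{-1810 - \frac{1}{121}} = \frac{1}{- \frac{219011}{121}} = - \frac{121}{219011}$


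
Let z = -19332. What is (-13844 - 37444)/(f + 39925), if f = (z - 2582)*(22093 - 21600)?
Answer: 51288/10763677 ≈ 0.0047649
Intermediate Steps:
f = -10803602 (f = (-19332 - 2582)*(22093 - 21600) = -21914*493 = -10803602)
(-13844 - 37444)/(f + 39925) = (-13844 - 37444)/(-10803602 + 39925) = -51288/(-10763677) = -51288*(-1/10763677) = 51288/10763677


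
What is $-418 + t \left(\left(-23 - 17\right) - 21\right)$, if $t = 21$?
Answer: $-1699$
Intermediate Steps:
$-418 + t \left(\left(-23 - 17\right) - 21\right) = -418 + 21 \left(\left(-23 - 17\right) - 21\right) = -418 + 21 \left(-40 - 21\right) = -418 + 21 \left(-61\right) = -418 - 1281 = -1699$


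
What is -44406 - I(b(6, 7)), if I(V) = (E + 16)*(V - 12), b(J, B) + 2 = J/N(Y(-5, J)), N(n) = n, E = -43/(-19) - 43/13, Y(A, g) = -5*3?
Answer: -54575442/1235 ≈ -44191.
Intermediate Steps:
Y(A, g) = -15
E = -258/247 (E = -43*(-1/19) - 43*1/13 = 43/19 - 43/13 = -258/247 ≈ -1.0445)
b(J, B) = -2 - J/15 (b(J, B) = -2 + J/(-15) = -2 + J*(-1/15) = -2 - J/15)
I(V) = -44328/247 + 3694*V/247 (I(V) = (-258/247 + 16)*(V - 12) = 3694*(-12 + V)/247 = -44328/247 + 3694*V/247)
-44406 - I(b(6, 7)) = -44406 - (-44328/247 + 3694*(-2 - 1/15*6)/247) = -44406 - (-44328/247 + 3694*(-2 - ⅖)/247) = -44406 - (-44328/247 + (3694/247)*(-12/5)) = -44406 - (-44328/247 - 44328/1235) = -44406 - 1*(-265968/1235) = -44406 + 265968/1235 = -54575442/1235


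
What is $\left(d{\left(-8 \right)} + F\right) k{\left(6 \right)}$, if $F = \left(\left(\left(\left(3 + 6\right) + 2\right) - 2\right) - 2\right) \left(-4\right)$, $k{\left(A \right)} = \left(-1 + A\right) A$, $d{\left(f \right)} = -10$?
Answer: $-1140$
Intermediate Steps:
$k{\left(A \right)} = A \left(-1 + A\right)$
$F = -28$ ($F = \left(\left(\left(9 + 2\right) - 2\right) - 2\right) \left(-4\right) = \left(\left(11 - 2\right) - 2\right) \left(-4\right) = \left(9 - 2\right) \left(-4\right) = 7 \left(-4\right) = -28$)
$\left(d{\left(-8 \right)} + F\right) k{\left(6 \right)} = \left(-10 - 28\right) 6 \left(-1 + 6\right) = - 38 \cdot 6 \cdot 5 = \left(-38\right) 30 = -1140$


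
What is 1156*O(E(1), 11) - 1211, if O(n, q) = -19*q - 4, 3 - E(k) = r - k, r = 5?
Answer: -247439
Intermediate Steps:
E(k) = -2 + k (E(k) = 3 - (5 - k) = 3 + (-5 + k) = -2 + k)
O(n, q) = -4 - 19*q
1156*O(E(1), 11) - 1211 = 1156*(-4 - 19*11) - 1211 = 1156*(-4 - 209) - 1211 = 1156*(-213) - 1211 = -246228 - 1211 = -247439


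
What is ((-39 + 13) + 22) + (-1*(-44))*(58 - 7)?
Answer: 2240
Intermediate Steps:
((-39 + 13) + 22) + (-1*(-44))*(58 - 7) = (-26 + 22) + 44*51 = -4 + 2244 = 2240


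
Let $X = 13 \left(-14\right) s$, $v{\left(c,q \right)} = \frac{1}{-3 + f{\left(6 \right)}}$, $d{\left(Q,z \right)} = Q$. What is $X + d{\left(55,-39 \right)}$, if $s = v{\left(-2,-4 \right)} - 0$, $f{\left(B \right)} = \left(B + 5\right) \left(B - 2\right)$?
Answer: $\frac{2073}{41} \approx 50.561$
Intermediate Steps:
$f{\left(B \right)} = \left(-2 + B\right) \left(5 + B\right)$ ($f{\left(B \right)} = \left(5 + B\right) \left(-2 + B\right) = \left(-2 + B\right) \left(5 + B\right)$)
$v{\left(c,q \right)} = \frac{1}{41}$ ($v{\left(c,q \right)} = \frac{1}{-3 + \left(-10 + 6^{2} + 3 \cdot 6\right)} = \frac{1}{-3 + \left(-10 + 36 + 18\right)} = \frac{1}{-3 + 44} = \frac{1}{41}$)
$s = \frac{1}{41}$ ($s = \frac{1}{41} - 0 = \frac{1}{41} + 0 = \frac{1}{41} \approx 0.02439$)
$X = - \frac{182}{41}$ ($X = 13 \left(-14\right) \frac{1}{41} = \left(-182\right) \frac{1}{41} = - \frac{182}{41} \approx -4.439$)
$X + d{\left(55,-39 \right)} = - \frac{182}{41} + 55 = \frac{2073}{41}$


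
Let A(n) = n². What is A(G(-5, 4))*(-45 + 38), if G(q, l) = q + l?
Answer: -7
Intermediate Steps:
G(q, l) = l + q
A(G(-5, 4))*(-45 + 38) = (4 - 5)²*(-45 + 38) = (-1)²*(-7) = 1*(-7) = -7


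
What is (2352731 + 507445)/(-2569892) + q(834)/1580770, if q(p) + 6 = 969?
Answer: -1129701402381/1015602044210 ≈ -1.1123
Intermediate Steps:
q(p) = 963 (q(p) = -6 + 969 = 963)
(2352731 + 507445)/(-2569892) + q(834)/1580770 = (2352731 + 507445)/(-2569892) + 963/1580770 = 2860176*(-1/2569892) + 963*(1/1580770) = -715044/642473 + 963/1580770 = -1129701402381/1015602044210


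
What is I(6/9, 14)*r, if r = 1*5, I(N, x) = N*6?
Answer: 20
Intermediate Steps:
I(N, x) = 6*N
r = 5
I(6/9, 14)*r = (6*(6/9))*5 = (6*(6*(⅑)))*5 = (6*(⅔))*5 = 4*5 = 20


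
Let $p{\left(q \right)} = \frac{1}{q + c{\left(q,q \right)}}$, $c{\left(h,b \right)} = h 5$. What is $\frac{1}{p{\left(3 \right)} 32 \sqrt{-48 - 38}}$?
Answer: $- \frac{9 i \sqrt{86}}{1376} \approx - 0.060656 i$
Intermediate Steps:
$c{\left(h,b \right)} = 5 h$
$p{\left(q \right)} = \frac{1}{6 q}$ ($p{\left(q \right)} = \frac{1}{q + 5 q} = \frac{1}{6 q}$)
$\frac{1}{p{\left(3 \right)} 32 \sqrt{-48 - 38}} = \frac{1}{\frac{1}{6 \cdot 3} \cdot 32 \sqrt{-48 - 38}} = \frac{1}{\frac{1}{6} \cdot \frac{1}{3} \cdot 32 \sqrt{-86}} = \frac{1}{\frac{1}{18} \cdot 32 i \sqrt{86}} = \frac{1}{\frac{16}{9} i \sqrt{86}} = - \frac{9 i \sqrt{86}}{1376}$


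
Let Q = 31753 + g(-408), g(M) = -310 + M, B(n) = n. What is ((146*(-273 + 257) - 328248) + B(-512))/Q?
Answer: -331096/31035 ≈ -10.668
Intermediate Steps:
Q = 31035 (Q = 31753 + (-310 - 408) = 31753 - 718 = 31035)
((146*(-273 + 257) - 328248) + B(-512))/Q = ((146*(-273 + 257) - 328248) - 512)/31035 = ((146*(-16) - 328248) - 512)*(1/31035) = ((-2336 - 328248) - 512)*(1/31035) = (-330584 - 512)*(1/31035) = -331096*1/31035 = -331096/31035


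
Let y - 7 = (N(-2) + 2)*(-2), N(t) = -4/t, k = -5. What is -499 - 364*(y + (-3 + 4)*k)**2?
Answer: -13603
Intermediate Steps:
y = -1 (y = 7 + (-4/(-2) + 2)*(-2) = 7 + (-4*(-1/2) + 2)*(-2) = 7 + (2 + 2)*(-2) = 7 + 4*(-2) = 7 - 8 = -1)
-499 - 364*(y + (-3 + 4)*k)**2 = -499 - 364*(-1 + (-3 + 4)*(-5))**2 = -499 - 364*(-1 + 1*(-5))**2 = -499 - 364*(-1 - 5)**2 = -499 - 364*(-6)**2 = -499 - 364*36 = -499 - 13104 = -13603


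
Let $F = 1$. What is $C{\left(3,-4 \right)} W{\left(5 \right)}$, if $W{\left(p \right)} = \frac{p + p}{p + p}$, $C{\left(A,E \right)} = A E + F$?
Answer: $-11$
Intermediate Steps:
$C{\left(A,E \right)} = 1 + A E$ ($C{\left(A,E \right)} = A E + 1 = 1 + A E$)
$W{\left(p \right)} = 1$ ($W{\left(p \right)} = \frac{2 p}{2 p} = 2 p \frac{1}{2 p} = 1$)
$C{\left(3,-4 \right)} W{\left(5 \right)} = \left(1 + 3 \left(-4\right)\right) 1 = \left(1 - 12\right) 1 = \left(-11\right) 1 = -11$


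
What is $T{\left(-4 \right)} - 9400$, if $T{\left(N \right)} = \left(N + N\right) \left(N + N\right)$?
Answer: $-9336$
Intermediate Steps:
$T{\left(N \right)} = 4 N^{2}$ ($T{\left(N \right)} = 2 N 2 N = 4 N^{2}$)
$T{\left(-4 \right)} - 9400 = 4 \left(-4\right)^{2} - 9400 = 4 \cdot 16 - 9400 = 64 - 9400 = -9336$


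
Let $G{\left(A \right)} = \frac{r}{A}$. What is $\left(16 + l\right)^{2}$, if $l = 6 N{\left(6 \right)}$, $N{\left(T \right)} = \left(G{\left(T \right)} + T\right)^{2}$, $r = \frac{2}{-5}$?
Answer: $\frac{290429764}{5625} \approx 51632.0$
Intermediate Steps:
$r = - \frac{2}{5}$ ($r = 2 \left(- \frac{1}{5}\right) = - \frac{2}{5} \approx -0.4$)
$G{\left(A \right)} = - \frac{2}{5 A}$
$N{\left(T \right)} = \left(T - \frac{2}{5 T}\right)^{2}$ ($N{\left(T \right)} = \left(- \frac{2}{5 T} + T\right)^{2} = \left(T - \frac{2}{5 T}\right)^{2}$)
$l = \frac{15842}{75}$ ($l = 6 \left(6 - \frac{2}{5 \cdot 6}\right)^{2} = 6 \left(6 - \frac{1}{15}\right)^{2} = 6 \left(\frac{89}{15}\right)^{2} = 6 \cdot \frac{7921}{225} = \frac{15842}{75} \approx 211.23$)
$\left(16 + l\right)^{2} = \left(16 + \frac{15842}{75}\right)^{2} = \left(\frac{17042}{75}\right)^{2} = \frac{290429764}{5625}$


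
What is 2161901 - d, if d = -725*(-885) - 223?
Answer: 1520499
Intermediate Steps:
d = 641402 (d = 641625 - 223 = 641402)
2161901 - d = 2161901 - 1*641402 = 2161901 - 641402 = 1520499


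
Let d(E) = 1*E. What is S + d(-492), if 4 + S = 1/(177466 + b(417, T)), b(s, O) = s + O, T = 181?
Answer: -88319743/178064 ≈ -496.00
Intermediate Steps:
d(E) = E
b(s, O) = O + s
S = -712255/178064 (S = -4 + 1/(177466 + (181 + 417)) = -4 + 1/(177466 + 598) = -4 + 1/178064 = -712255/178064 ≈ -4.0000)
S + d(-492) = -712255/178064 - 492 = -88319743/178064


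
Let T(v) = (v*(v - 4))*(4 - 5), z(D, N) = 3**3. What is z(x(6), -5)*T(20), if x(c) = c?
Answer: -8640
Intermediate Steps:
z(D, N) = 27
T(v) = -v*(-4 + v) (T(v) = (v*(-4 + v))*(-1) = -v*(-4 + v))
z(x(6), -5)*T(20) = 27*(20*(4 - 1*20)) = 27*(20*(4 - 20)) = 27*(20*(-16)) = 27*(-320) = -8640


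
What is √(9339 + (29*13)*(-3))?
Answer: 12*√57 ≈ 90.598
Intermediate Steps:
√(9339 + (29*13)*(-3)) = √(9339 + 377*(-3)) = √(9339 - 1131) = √8208 = 12*√57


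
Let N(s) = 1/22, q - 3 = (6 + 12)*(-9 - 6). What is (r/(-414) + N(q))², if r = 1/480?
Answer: 9870223801/4778246246400 ≈ 0.0020657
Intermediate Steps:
q = -267 (q = 3 + (6 + 12)*(-9 - 6) = 3 + 18*(-15) = 3 - 270 = -267)
N(s) = 1/22
r = 1/480 ≈ 0.0020833
(r/(-414) + N(q))² = ((1/480)/(-414) + 1/22)² = ((1/480)*(-1/414) + 1/22)² = (-1/198720 + 1/22)² = (99349/2185920)² = 9870223801/4778246246400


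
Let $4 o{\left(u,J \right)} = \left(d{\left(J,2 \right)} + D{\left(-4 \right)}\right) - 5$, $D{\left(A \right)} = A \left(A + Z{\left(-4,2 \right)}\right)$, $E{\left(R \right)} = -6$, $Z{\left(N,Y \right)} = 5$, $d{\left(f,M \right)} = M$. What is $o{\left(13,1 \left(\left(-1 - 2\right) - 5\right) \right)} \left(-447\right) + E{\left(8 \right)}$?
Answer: $\frac{3105}{4} \approx 776.25$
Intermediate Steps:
$D{\left(A \right)} = A \left(5 + A\right)$ ($D{\left(A \right)} = A \left(A + 5\right) = A \left(5 + A\right)$)
$o{\left(u,J \right)} = - \frac{7}{4}$ ($o{\left(u,J \right)} = \frac{\left(2 - 4 \left(5 - 4\right)\right) - 5}{4} = \frac{\left(2 - 4\right) - 5}{4} = \frac{-2 - 5}{4} = \frac{1}{4} \left(-7\right) = - \frac{7}{4}$)
$o{\left(13,1 \left(\left(-1 - 2\right) - 5\right) \right)} \left(-447\right) + E{\left(8 \right)} = \left(- \frac{7}{4}\right) \left(-447\right) - 6 = \frac{3129}{4} - 6 = \frac{3105}{4}$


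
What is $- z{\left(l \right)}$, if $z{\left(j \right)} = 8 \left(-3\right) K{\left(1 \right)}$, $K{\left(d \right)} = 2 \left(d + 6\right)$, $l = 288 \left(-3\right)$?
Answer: $336$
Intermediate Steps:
$l = -864$
$K{\left(d \right)} = 12 + 2 d$ ($K{\left(d \right)} = 2 \left(6 + d\right) = 12 + 2 d$)
$z{\left(j \right)} = -336$ ($z{\left(j \right)} = 8 \left(-3\right) \left(12 + 2 \cdot 1\right) = - 24 \left(12 + 2\right) = \left(-24\right) 14 = -336$)
$- z{\left(l \right)} = \left(-1\right) \left(-336\right) = 336$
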